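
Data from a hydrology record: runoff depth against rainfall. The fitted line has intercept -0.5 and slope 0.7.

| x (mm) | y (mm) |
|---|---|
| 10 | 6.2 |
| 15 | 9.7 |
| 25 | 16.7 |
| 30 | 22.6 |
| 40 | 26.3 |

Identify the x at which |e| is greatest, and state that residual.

x=10: ŷ = -0.5 + 0.7·10 = 6.5; e = 6.2 − 6.5 = -0.3
x=15: ŷ = -0.5 + 0.7·15 = 10; e = 9.7 − 10 = -0.3
x=25: ŷ = -0.5 + 0.7·25 = 17; e = 16.7 − 17 = -0.3
x=30: ŷ = -0.5 + 0.7·30 = 20.5; e = 22.6 − 20.5 = 2.1
x=40: ŷ = -0.5 + 0.7·40 = 27.5; e = 26.3 − 27.5 = -1.2
Largest |e| is 2.1 at x = 30, residual 2.1.

x = 30, e = 2.1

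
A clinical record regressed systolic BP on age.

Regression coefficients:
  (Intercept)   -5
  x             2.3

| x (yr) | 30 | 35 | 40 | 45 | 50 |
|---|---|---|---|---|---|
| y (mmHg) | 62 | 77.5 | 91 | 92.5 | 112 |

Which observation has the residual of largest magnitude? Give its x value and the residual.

x = 45, r = -6

x=30: ŷ = -5 + 2.3·30 = 64; r = 62 − 64 = -2
x=35: ŷ = -5 + 2.3·35 = 75.5; r = 77.5 − 75.5 = 2
x=40: ŷ = -5 + 2.3·40 = 87; r = 91 − 87 = 4
x=45: ŷ = -5 + 2.3·45 = 98.5; r = 92.5 − 98.5 = -6
x=50: ŷ = -5 + 2.3·50 = 110; r = 112 − 110 = 2
Largest |r| is 6 at x = 45, residual -6.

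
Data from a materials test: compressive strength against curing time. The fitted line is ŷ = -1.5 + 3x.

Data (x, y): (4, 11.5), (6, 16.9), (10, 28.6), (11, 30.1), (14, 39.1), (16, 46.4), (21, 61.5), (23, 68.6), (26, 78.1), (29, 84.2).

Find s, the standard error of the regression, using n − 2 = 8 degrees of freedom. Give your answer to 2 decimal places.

s = 1.15

x=4: ŷ = -1.5 + 3·4 = 10.5; e = 11.5 − 10.5 = 1
x=6: ŷ = -1.5 + 3·6 = 16.5; e = 16.9 − 16.5 = 0.4
x=10: ŷ = -1.5 + 3·10 = 28.5; e = 28.6 − 28.5 = 0.1
x=11: ŷ = -1.5 + 3·11 = 31.5; e = 30.1 − 31.5 = -1.4
x=14: ŷ = -1.5 + 3·14 = 40.5; e = 39.1 − 40.5 = -1.4
x=16: ŷ = -1.5 + 3·16 = 46.5; e = 46.4 − 46.5 = -0.1
x=21: ŷ = -1.5 + 3·21 = 61.5; e = 61.5 − 61.5 = 0
x=23: ŷ = -1.5 + 3·23 = 67.5; e = 68.6 − 67.5 = 1.1
x=26: ŷ = -1.5 + 3·26 = 76.5; e = 78.1 − 76.5 = 1.6
x=29: ŷ = -1.5 + 3·29 = 85.5; e = 84.2 − 85.5 = -1.3
SSE = 1 + 0.16 + 0.01 + 1.96 + 1.96 + 0.01 + 0 + 1.21 + 2.56 + 1.69 = 10.56
s = √(10.56/8) = √1.32 ≈ 1.15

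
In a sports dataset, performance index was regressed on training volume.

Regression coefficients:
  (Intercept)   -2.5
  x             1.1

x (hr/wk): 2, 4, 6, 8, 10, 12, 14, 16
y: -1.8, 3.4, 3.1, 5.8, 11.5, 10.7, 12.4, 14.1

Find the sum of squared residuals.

SSE = 16

x=2: ŷ = -2.5 + 1.1·2 = -0.3; e = -1.8 − (-0.3) = -1.5
x=4: ŷ = -2.5 + 1.1·4 = 1.9; e = 3.4 − 1.9 = 1.5
x=6: ŷ = -2.5 + 1.1·6 = 4.1; e = 3.1 − 4.1 = -1
x=8: ŷ = -2.5 + 1.1·8 = 6.3; e = 5.8 − 6.3 = -0.5
x=10: ŷ = -2.5 + 1.1·10 = 8.5; e = 11.5 − 8.5 = 3
x=12: ŷ = -2.5 + 1.1·12 = 10.7; e = 10.7 − 10.7 = 0
x=14: ŷ = -2.5 + 1.1·14 = 12.9; e = 12.4 − 12.9 = -0.5
x=16: ŷ = -2.5 + 1.1·16 = 15.1; e = 14.1 − 15.1 = -1
SSE = 2.25 + 2.25 + 1 + 0.25 + 9 + 0 + 0.25 + 1 = 16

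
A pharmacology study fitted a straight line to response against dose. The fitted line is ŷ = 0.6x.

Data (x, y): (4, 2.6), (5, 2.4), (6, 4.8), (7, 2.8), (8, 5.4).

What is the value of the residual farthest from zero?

e = -1.4

x=4: ŷ = 0.6·4 = 2.4; e = 2.6 − 2.4 = 0.2
x=5: ŷ = 0.6·5 = 3; e = 2.4 − 3 = -0.6
x=6: ŷ = 0.6·6 = 3.6; e = 4.8 − 3.6 = 1.2
x=7: ŷ = 0.6·7 = 4.2; e = 2.8 − 4.2 = -1.4
x=8: ŷ = 0.6·8 = 4.8; e = 5.4 − 4.8 = 0.6
Largest |e| is 1.4 at x = 7, residual -1.4.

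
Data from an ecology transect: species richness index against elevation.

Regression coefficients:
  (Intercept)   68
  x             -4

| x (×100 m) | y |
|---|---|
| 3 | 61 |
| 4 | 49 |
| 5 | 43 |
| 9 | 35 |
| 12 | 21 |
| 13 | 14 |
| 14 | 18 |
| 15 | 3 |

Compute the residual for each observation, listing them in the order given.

5, -3, -5, 3, 1, -2, 6, -5

x=3: ŷ = 68 − 4·3 = 56; e = 61 − 56 = 5
x=4: ŷ = 68 − 4·4 = 52; e = 49 − 52 = -3
x=5: ŷ = 68 − 4·5 = 48; e = 43 − 48 = -5
x=9: ŷ = 68 − 4·9 = 32; e = 35 − 32 = 3
x=12: ŷ = 68 − 4·12 = 20; e = 21 − 20 = 1
x=13: ŷ = 68 − 4·13 = 16; e = 14 − 16 = -2
x=14: ŷ = 68 − 4·14 = 12; e = 18 − 12 = 6
x=15: ŷ = 68 − 4·15 = 8; e = 3 − 8 = -5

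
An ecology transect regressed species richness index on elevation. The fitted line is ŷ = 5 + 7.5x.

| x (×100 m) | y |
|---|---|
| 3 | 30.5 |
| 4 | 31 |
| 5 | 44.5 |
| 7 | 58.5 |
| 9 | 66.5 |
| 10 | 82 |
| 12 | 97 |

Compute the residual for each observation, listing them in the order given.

3, -4, 2, 1, -6, 2, 2

x=3: ŷ = 5 + 7.5·3 = 27.5; e = 30.5 − 27.5 = 3
x=4: ŷ = 5 + 7.5·4 = 35; e = 31 − 35 = -4
x=5: ŷ = 5 + 7.5·5 = 42.5; e = 44.5 − 42.5 = 2
x=7: ŷ = 5 + 7.5·7 = 57.5; e = 58.5 − 57.5 = 1
x=9: ŷ = 5 + 7.5·9 = 72.5; e = 66.5 − 72.5 = -6
x=10: ŷ = 5 + 7.5·10 = 80; e = 82 − 80 = 2
x=12: ŷ = 5 + 7.5·12 = 95; e = 97 − 95 = 2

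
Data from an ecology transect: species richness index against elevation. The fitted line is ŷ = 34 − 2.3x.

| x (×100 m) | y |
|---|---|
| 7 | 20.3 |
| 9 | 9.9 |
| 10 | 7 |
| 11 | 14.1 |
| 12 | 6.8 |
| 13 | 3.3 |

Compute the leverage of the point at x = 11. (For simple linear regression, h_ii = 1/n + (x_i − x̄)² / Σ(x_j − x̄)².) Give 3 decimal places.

x̄ = (7 + 9 + 10 + 11 + 12 + 13)/6 = 10.3333
Σ(x − x̄)² = 11.1111 + 1.77778 + 0.111111 + 0.444444 + 2.77778 + 7.11111 = 23.3333
h = 1/6 + (0.666667)²/23.3333 = 0.166667 + 0.0190476 = 0.186

h = 0.186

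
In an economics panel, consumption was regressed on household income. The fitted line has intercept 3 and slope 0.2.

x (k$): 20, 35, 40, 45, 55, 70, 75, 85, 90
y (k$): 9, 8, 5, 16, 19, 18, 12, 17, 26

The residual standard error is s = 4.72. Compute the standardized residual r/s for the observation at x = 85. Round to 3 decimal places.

ŷ = 3 + 0.2·85 = 20
r = 17 − 20 = -3
r/s = -3 / 4.72 = -0.636

-0.636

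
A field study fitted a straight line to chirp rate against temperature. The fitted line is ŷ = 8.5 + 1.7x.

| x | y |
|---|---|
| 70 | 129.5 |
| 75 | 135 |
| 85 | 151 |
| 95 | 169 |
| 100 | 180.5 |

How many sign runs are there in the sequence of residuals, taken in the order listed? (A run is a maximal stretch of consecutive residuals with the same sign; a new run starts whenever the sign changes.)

3 runs

x=70: ŷ = 8.5 + 1.7·70 = 127.5; r = 129.5 − 127.5 = 2
x=75: ŷ = 8.5 + 1.7·75 = 136; r = 135 − 136 = -1
x=85: ŷ = 8.5 + 1.7·85 = 153; r = 151 − 153 = -2
x=95: ŷ = 8.5 + 1.7·95 = 170; r = 169 − 170 = -1
x=100: ŷ = 8.5 + 1.7·100 = 178.5; r = 180.5 − 178.5 = 2
Signs: + − − − +
Runs: +×1, −×3, +×1 → 3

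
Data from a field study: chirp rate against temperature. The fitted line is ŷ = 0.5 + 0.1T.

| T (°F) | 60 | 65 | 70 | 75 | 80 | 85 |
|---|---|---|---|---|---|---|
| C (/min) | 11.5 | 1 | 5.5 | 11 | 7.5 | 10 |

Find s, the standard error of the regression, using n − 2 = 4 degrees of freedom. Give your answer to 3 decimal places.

T=60: ŷ = 0.5 + 0.1·60 = 6.5; r = 11.5 − 6.5 = 5
T=65: ŷ = 0.5 + 0.1·65 = 7; r = 1 − 7 = -6
T=70: ŷ = 0.5 + 0.1·70 = 7.5; r = 5.5 − 7.5 = -2
T=75: ŷ = 0.5 + 0.1·75 = 8; r = 11 − 8 = 3
T=80: ŷ = 0.5 + 0.1·80 = 8.5; r = 7.5 − 8.5 = -1
T=85: ŷ = 0.5 + 0.1·85 = 9; r = 10 − 9 = 1
SSE = 25 + 36 + 4 + 9 + 1 + 1 = 76
s = √(76/4) = √19 ≈ 4.359

s = 4.359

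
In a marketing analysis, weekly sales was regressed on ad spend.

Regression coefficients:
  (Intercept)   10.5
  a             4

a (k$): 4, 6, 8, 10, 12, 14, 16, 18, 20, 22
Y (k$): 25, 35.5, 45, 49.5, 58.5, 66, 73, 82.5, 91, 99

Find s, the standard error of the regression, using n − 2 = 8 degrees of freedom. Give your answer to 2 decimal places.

a=4: ŷ = 10.5 + 4·4 = 26.5; e = 25 − 26.5 = -1.5
a=6: ŷ = 10.5 + 4·6 = 34.5; e = 35.5 − 34.5 = 1
a=8: ŷ = 10.5 + 4·8 = 42.5; e = 45 − 42.5 = 2.5
a=10: ŷ = 10.5 + 4·10 = 50.5; e = 49.5 − 50.5 = -1
a=12: ŷ = 10.5 + 4·12 = 58.5; e = 58.5 − 58.5 = 0
a=14: ŷ = 10.5 + 4·14 = 66.5; e = 66 − 66.5 = -0.5
a=16: ŷ = 10.5 + 4·16 = 74.5; e = 73 − 74.5 = -1.5
a=18: ŷ = 10.5 + 4·18 = 82.5; e = 82.5 − 82.5 = 0
a=20: ŷ = 10.5 + 4·20 = 90.5; e = 91 − 90.5 = 0.5
a=22: ŷ = 10.5 + 4·22 = 98.5; e = 99 − 98.5 = 0.5
SSE = 2.25 + 1 + 6.25 + 1 + 0 + 0.25 + 2.25 + 0 + 0.25 + 0.25 = 13.5
s = √(13.5/8) = √1.6875 ≈ 1.30

s = 1.30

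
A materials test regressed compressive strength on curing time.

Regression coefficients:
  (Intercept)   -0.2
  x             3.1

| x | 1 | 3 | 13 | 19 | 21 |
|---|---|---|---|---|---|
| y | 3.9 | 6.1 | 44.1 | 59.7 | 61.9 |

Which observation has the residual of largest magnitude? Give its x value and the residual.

x = 13, r = 4

x=1: ŷ = -0.2 + 3.1·1 = 2.9; r = 3.9 − 2.9 = 1
x=3: ŷ = -0.2 + 3.1·3 = 9.1; r = 6.1 − 9.1 = -3
x=13: ŷ = -0.2 + 3.1·13 = 40.1; r = 44.1 − 40.1 = 4
x=19: ŷ = -0.2 + 3.1·19 = 58.7; r = 59.7 − 58.7 = 1
x=21: ŷ = -0.2 + 3.1·21 = 64.9; r = 61.9 − 64.9 = -3
Largest |r| is 4 at x = 13, residual 4.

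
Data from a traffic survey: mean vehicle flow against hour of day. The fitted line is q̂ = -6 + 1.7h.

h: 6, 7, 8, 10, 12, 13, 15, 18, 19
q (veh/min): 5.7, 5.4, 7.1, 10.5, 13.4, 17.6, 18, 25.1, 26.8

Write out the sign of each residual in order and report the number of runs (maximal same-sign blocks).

h=6: q̂ = -6 + 1.7·6 = 4.2; r = 5.7 − 4.2 = 1.5
h=7: q̂ = -6 + 1.7·7 = 5.9; r = 5.4 − 5.9 = -0.5
h=8: q̂ = -6 + 1.7·8 = 7.6; r = 7.1 − 7.6 = -0.5
h=10: q̂ = -6 + 1.7·10 = 11; r = 10.5 − 11 = -0.5
h=12: q̂ = -6 + 1.7·12 = 14.4; r = 13.4 − 14.4 = -1
h=13: q̂ = -6 + 1.7·13 = 16.1; r = 17.6 − 16.1 = 1.5
h=15: q̂ = -6 + 1.7·15 = 19.5; r = 18 − 19.5 = -1.5
h=18: q̂ = -6 + 1.7·18 = 24.6; r = 25.1 − 24.6 = 0.5
h=19: q̂ = -6 + 1.7·19 = 26.3; r = 26.8 − 26.3 = 0.5
Signs: + − − − − + − + +
Runs: +×1, −×4, +×1, −×1, +×2 → 5

5 runs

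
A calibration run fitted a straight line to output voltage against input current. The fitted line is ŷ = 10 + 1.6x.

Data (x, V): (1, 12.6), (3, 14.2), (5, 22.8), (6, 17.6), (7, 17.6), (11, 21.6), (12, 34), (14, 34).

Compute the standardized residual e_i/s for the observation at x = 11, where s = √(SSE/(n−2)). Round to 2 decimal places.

-1.45

x=1: ŷ = 10 + 1.6·1 = 11.6; e = 12.6 − 11.6 = 1
x=3: ŷ = 10 + 1.6·3 = 14.8; e = 14.2 − 14.8 = -0.6
x=5: ŷ = 10 + 1.6·5 = 18; e = 22.8 − 18 = 4.8
x=6: ŷ = 10 + 1.6·6 = 19.6; e = 17.6 − 19.6 = -2
x=7: ŷ = 10 + 1.6·7 = 21.2; e = 17.6 − 21.2 = -3.6
x=11: ŷ = 10 + 1.6·11 = 27.6; e = 21.6 − 27.6 = -6
x=12: ŷ = 10 + 1.6·12 = 29.2; e = 34 − 29.2 = 4.8
x=14: ŷ = 10 + 1.6·14 = 32.4; e = 34 − 32.4 = 1.6
SSE = 1 + 0.36 + 23.04 + 4 + 12.96 + 36 + 23.04 + 2.56 = 102.96
s = √(102.96/6) = 4.14246
e/s = -6 / 4.14246 = -1.45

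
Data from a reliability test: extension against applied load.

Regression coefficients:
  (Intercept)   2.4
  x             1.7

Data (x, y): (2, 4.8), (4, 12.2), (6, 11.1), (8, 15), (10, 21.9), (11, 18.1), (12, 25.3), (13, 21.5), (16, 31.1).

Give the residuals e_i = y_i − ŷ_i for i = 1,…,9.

-1, 3, -1.5, -1, 2.5, -3, 2.5, -3, 1.5

x=2: ŷ = 2.4 + 1.7·2 = 5.8; e = 4.8 − 5.8 = -1
x=4: ŷ = 2.4 + 1.7·4 = 9.2; e = 12.2 − 9.2 = 3
x=6: ŷ = 2.4 + 1.7·6 = 12.6; e = 11.1 − 12.6 = -1.5
x=8: ŷ = 2.4 + 1.7·8 = 16; e = 15 − 16 = -1
x=10: ŷ = 2.4 + 1.7·10 = 19.4; e = 21.9 − 19.4 = 2.5
x=11: ŷ = 2.4 + 1.7·11 = 21.1; e = 18.1 − 21.1 = -3
x=12: ŷ = 2.4 + 1.7·12 = 22.8; e = 25.3 − 22.8 = 2.5
x=13: ŷ = 2.4 + 1.7·13 = 24.5; e = 21.5 − 24.5 = -3
x=16: ŷ = 2.4 + 1.7·16 = 29.6; e = 31.1 − 29.6 = 1.5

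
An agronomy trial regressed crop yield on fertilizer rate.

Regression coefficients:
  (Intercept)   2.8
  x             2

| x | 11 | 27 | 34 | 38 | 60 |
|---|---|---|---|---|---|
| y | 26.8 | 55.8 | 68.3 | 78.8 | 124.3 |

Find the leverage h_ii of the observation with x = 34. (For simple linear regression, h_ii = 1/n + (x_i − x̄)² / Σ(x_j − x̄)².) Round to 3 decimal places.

x̄ = (11 + 27 + 34 + 38 + 60)/5 = 34
Σ(x − x̄)² = 529 + 49 + 0 + 16 + 676 = 1270
h = 1/5 + (0)²/1270 = 0.2 + 0 = 0.200

h = 0.200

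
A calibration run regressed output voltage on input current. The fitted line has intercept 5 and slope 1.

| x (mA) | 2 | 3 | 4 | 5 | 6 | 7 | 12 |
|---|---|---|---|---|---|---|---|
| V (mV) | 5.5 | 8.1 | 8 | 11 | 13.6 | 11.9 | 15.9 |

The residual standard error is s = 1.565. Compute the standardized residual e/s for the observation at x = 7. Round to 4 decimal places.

V̂ = 5 + 7 = 12
e = 11.9 − 12 = -0.1
e/s = -0.1 / 1.565 = -0.0639

-0.0639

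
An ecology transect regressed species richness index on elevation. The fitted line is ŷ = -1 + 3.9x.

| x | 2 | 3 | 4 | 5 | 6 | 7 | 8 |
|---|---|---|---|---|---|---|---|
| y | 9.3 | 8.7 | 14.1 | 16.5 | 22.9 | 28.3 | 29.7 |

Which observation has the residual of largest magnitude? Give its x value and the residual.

x = 2, r = 2.5

x=2: ŷ = -1 + 3.9·2 = 6.8; r = 9.3 − 6.8 = 2.5
x=3: ŷ = -1 + 3.9·3 = 10.7; r = 8.7 − 10.7 = -2
x=4: ŷ = -1 + 3.9·4 = 14.6; r = 14.1 − 14.6 = -0.5
x=5: ŷ = -1 + 3.9·5 = 18.5; r = 16.5 − 18.5 = -2
x=6: ŷ = -1 + 3.9·6 = 22.4; r = 22.9 − 22.4 = 0.5
x=7: ŷ = -1 + 3.9·7 = 26.3; r = 28.3 − 26.3 = 2
x=8: ŷ = -1 + 3.9·8 = 30.2; r = 29.7 − 30.2 = -0.5
Largest |r| is 2.5 at x = 2, residual 2.5.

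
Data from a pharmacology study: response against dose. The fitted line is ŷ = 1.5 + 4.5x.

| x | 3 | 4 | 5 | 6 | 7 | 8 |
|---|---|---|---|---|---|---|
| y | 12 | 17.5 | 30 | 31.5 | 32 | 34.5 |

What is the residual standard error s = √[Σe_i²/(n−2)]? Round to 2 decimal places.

s = 4.12

x=3: ŷ = 1.5 + 4.5·3 = 15; e = 12 − 15 = -3
x=4: ŷ = 1.5 + 4.5·4 = 19.5; e = 17.5 − 19.5 = -2
x=5: ŷ = 1.5 + 4.5·5 = 24; e = 30 − 24 = 6
x=6: ŷ = 1.5 + 4.5·6 = 28.5; e = 31.5 − 28.5 = 3
x=7: ŷ = 1.5 + 4.5·7 = 33; e = 32 − 33 = -1
x=8: ŷ = 1.5 + 4.5·8 = 37.5; e = 34.5 − 37.5 = -3
SSE = 9 + 4 + 36 + 9 + 1 + 9 = 68
s = √(68/4) = √17 ≈ 4.12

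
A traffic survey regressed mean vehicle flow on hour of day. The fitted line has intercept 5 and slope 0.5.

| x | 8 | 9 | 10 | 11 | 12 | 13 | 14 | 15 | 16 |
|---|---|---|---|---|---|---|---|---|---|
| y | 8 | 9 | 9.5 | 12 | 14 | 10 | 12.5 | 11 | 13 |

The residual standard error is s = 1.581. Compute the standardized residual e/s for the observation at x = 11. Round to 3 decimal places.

ŷ = 5 + 0.5·11 = 10.5
e = 12 − 10.5 = 1.5
e/s = 1.5 / 1.581 = 0.949

0.949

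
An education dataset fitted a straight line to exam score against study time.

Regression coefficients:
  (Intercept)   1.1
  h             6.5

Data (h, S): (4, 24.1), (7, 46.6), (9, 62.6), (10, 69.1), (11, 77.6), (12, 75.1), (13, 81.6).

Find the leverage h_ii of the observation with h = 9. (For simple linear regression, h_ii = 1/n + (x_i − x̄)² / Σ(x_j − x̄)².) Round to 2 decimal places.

h̄ = (4 + 7 + 9 + 10 + 11 + 12 + 13)/7 = 9.42857
Σ(h − h̄)² = 29.4694 + 5.89796 + 0.183673 + 0.326531 + 2.46939 + 6.61224 + 12.7551 = 57.7143
h = 1/7 + (-0.428571)²/57.7143 = 0.142857 + 0.00318246 = 0.15

h = 0.15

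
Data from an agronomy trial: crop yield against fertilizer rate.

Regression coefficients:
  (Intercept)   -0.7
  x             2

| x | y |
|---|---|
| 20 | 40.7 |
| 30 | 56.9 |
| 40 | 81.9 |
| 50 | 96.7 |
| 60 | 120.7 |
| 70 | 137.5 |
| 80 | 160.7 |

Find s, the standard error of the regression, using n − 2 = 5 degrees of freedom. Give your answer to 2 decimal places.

x=20: ŷ = -0.7 + 2·20 = 39.3; e = 40.7 − 39.3 = 1.4
x=30: ŷ = -0.7 + 2·30 = 59.3; e = 56.9 − 59.3 = -2.4
x=40: ŷ = -0.7 + 2·40 = 79.3; e = 81.9 − 79.3 = 2.6
x=50: ŷ = -0.7 + 2·50 = 99.3; e = 96.7 − 99.3 = -2.6
x=60: ŷ = -0.7 + 2·60 = 119.3; e = 120.7 − 119.3 = 1.4
x=70: ŷ = -0.7 + 2·70 = 139.3; e = 137.5 − 139.3 = -1.8
x=80: ŷ = -0.7 + 2·80 = 159.3; e = 160.7 − 159.3 = 1.4
SSE = 1.96 + 5.76 + 6.76 + 6.76 + 1.96 + 3.24 + 1.96 = 28.4
s = √(28.4/5) = √5.68 ≈ 2.38

s = 2.38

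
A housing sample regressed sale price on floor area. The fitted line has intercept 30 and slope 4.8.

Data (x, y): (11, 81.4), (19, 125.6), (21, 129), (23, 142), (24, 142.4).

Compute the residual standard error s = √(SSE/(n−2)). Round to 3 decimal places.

s = 3.414

x=11: ŷ = 30 + 4.8·11 = 82.8; e = 81.4 − 82.8 = -1.4
x=19: ŷ = 30 + 4.8·19 = 121.2; e = 125.6 − 121.2 = 4.4
x=21: ŷ = 30 + 4.8·21 = 130.8; e = 129 − 130.8 = -1.8
x=23: ŷ = 30 + 4.8·23 = 140.4; e = 142 − 140.4 = 1.6
x=24: ŷ = 30 + 4.8·24 = 145.2; e = 142.4 − 145.2 = -2.8
SSE = 1.96 + 19.36 + 3.24 + 2.56 + 7.84 = 34.96
s = √(34.96/3) = √11.6533 ≈ 3.414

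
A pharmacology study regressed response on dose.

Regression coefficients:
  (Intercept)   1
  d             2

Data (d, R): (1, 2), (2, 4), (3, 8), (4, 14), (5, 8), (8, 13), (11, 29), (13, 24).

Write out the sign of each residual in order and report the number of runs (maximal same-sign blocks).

d=1: ŷ = 1 + 2·1 = 3; e = 2 − 3 = -1
d=2: ŷ = 1 + 2·2 = 5; e = 4 − 5 = -1
d=3: ŷ = 1 + 2·3 = 7; e = 8 − 7 = 1
d=4: ŷ = 1 + 2·4 = 9; e = 14 − 9 = 5
d=5: ŷ = 1 + 2·5 = 11; e = 8 − 11 = -3
d=8: ŷ = 1 + 2·8 = 17; e = 13 − 17 = -4
d=11: ŷ = 1 + 2·11 = 23; e = 29 − 23 = 6
d=13: ŷ = 1 + 2·13 = 27; e = 24 − 27 = -3
Signs: − − + + − − + −
Runs: −×2, +×2, −×2, +×1, −×1 → 5

5 runs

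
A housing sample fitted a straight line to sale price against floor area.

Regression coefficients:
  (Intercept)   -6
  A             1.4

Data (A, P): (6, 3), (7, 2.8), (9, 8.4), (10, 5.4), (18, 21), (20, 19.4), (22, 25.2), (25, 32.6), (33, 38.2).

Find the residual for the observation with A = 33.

e = -2

ŷ = -6 + 1.4·33 = 40.2
e = 38.2 − 40.2 = -2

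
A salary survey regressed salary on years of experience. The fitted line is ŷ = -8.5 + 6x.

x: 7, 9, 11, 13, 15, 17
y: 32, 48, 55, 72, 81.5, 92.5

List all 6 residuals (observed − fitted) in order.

-1.5, 2.5, -2.5, 2.5, 0, -1

x=7: ŷ = -8.5 + 6·7 = 33.5; r = 32 − 33.5 = -1.5
x=9: ŷ = -8.5 + 6·9 = 45.5; r = 48 − 45.5 = 2.5
x=11: ŷ = -8.5 + 6·11 = 57.5; r = 55 − 57.5 = -2.5
x=13: ŷ = -8.5 + 6·13 = 69.5; r = 72 − 69.5 = 2.5
x=15: ŷ = -8.5 + 6·15 = 81.5; r = 81.5 − 81.5 = 0
x=17: ŷ = -8.5 + 6·17 = 93.5; r = 92.5 − 93.5 = -1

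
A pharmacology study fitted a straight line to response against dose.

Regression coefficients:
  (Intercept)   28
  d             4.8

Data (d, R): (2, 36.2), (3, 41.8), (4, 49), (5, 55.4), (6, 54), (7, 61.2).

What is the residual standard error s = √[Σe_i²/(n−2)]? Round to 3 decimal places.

d=2: R̂ = 28 + 4.8·2 = 37.6; e = 36.2 − 37.6 = -1.4
d=3: R̂ = 28 + 4.8·3 = 42.4; e = 41.8 − 42.4 = -0.6
d=4: R̂ = 28 + 4.8·4 = 47.2; e = 49 − 47.2 = 1.8
d=5: R̂ = 28 + 4.8·5 = 52; e = 55.4 − 52 = 3.4
d=6: R̂ = 28 + 4.8·6 = 56.8; e = 54 − 56.8 = -2.8
d=7: R̂ = 28 + 4.8·7 = 61.6; e = 61.2 − 61.6 = -0.4
SSE = 1.96 + 0.36 + 3.24 + 11.56 + 7.84 + 0.16 = 25.12
s = √(25.12/4) = √6.28 ≈ 2.506

s = 2.506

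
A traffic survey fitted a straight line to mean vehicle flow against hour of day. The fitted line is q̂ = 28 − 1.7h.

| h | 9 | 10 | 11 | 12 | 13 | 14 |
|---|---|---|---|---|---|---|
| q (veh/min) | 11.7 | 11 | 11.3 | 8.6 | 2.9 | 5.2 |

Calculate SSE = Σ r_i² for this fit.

h=9: q̂ = 28 − 1.7·9 = 12.7; r = 11.7 − 12.7 = -1
h=10: q̂ = 28 − 1.7·10 = 11; r = 11 − 11 = 0
h=11: q̂ = 28 − 1.7·11 = 9.3; r = 11.3 − 9.3 = 2
h=12: q̂ = 28 − 1.7·12 = 7.6; r = 8.6 − 7.6 = 1
h=13: q̂ = 28 − 1.7·13 = 5.9; r = 2.9 − 5.9 = -3
h=14: q̂ = 28 − 1.7·14 = 4.2; r = 5.2 − 4.2 = 1
SSE = 1 + 0 + 4 + 1 + 9 + 1 = 16

SSE = 16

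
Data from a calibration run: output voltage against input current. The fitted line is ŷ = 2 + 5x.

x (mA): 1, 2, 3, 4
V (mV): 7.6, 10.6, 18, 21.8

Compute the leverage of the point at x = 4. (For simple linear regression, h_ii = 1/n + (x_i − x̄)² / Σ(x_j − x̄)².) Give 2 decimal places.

x̄ = (1 + 2 + 3 + 4)/4 = 2.5
Σ(x − x̄)² = 2.25 + 0.25 + 0.25 + 2.25 = 5
h = 1/4 + (1.5)²/5 = 0.25 + 0.45 = 0.70

h = 0.70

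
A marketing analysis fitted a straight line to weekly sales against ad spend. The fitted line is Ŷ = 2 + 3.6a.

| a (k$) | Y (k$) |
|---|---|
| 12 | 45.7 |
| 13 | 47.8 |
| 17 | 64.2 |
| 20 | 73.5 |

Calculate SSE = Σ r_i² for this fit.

a=12: Ŷ = 2 + 3.6·12 = 45.2; r = 45.7 − 45.2 = 0.5
a=13: Ŷ = 2 + 3.6·13 = 48.8; r = 47.8 − 48.8 = -1
a=17: Ŷ = 2 + 3.6·17 = 63.2; r = 64.2 − 63.2 = 1
a=20: Ŷ = 2 + 3.6·20 = 74; r = 73.5 − 74 = -0.5
SSE = 0.25 + 1 + 1 + 0.25 = 2.5

SSE = 2.5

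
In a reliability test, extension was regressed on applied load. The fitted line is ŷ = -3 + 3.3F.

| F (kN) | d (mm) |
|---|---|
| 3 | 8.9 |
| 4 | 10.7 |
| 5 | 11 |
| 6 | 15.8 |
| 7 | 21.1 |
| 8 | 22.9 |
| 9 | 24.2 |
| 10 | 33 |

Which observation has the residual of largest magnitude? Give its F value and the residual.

F=3: ŷ = -3 + 3.3·3 = 6.9; e = 8.9 − 6.9 = 2
F=4: ŷ = -3 + 3.3·4 = 10.2; e = 10.7 − 10.2 = 0.5
F=5: ŷ = -3 + 3.3·5 = 13.5; e = 11 − 13.5 = -2.5
F=6: ŷ = -3 + 3.3·6 = 16.8; e = 15.8 − 16.8 = -1
F=7: ŷ = -3 + 3.3·7 = 20.1; e = 21.1 − 20.1 = 1
F=8: ŷ = -3 + 3.3·8 = 23.4; e = 22.9 − 23.4 = -0.5
F=9: ŷ = -3 + 3.3·9 = 26.7; e = 24.2 − 26.7 = -2.5
F=10: ŷ = -3 + 3.3·10 = 30; e = 33 − 30 = 3
Largest |e| is 3 at F = 10, residual 3.

F = 10, e = 3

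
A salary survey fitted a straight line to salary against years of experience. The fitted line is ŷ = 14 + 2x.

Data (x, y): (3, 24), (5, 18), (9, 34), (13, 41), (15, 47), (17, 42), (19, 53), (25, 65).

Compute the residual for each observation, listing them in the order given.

4, -6, 2, 1, 3, -6, 1, 1

x=3: ŷ = 14 + 2·3 = 20; r = 24 − 20 = 4
x=5: ŷ = 14 + 2·5 = 24; r = 18 − 24 = -6
x=9: ŷ = 14 + 2·9 = 32; r = 34 − 32 = 2
x=13: ŷ = 14 + 2·13 = 40; r = 41 − 40 = 1
x=15: ŷ = 14 + 2·15 = 44; r = 47 − 44 = 3
x=17: ŷ = 14 + 2·17 = 48; r = 42 − 48 = -6
x=19: ŷ = 14 + 2·19 = 52; r = 53 − 52 = 1
x=25: ŷ = 14 + 2·25 = 64; r = 65 − 64 = 1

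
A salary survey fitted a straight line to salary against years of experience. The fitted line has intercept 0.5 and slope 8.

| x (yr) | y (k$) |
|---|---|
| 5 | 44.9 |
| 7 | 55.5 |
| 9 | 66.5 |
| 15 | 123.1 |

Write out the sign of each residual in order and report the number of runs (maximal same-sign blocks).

x=5: ŷ = 0.5 + 8·5 = 40.5; e = 44.9 − 40.5 = 4.4
x=7: ŷ = 0.5 + 8·7 = 56.5; e = 55.5 − 56.5 = -1
x=9: ŷ = 0.5 + 8·9 = 72.5; e = 66.5 − 72.5 = -6
x=15: ŷ = 0.5 + 8·15 = 120.5; e = 123.1 − 120.5 = 2.6
Signs: + − − +
Runs: +×1, −×2, +×1 → 3

3 runs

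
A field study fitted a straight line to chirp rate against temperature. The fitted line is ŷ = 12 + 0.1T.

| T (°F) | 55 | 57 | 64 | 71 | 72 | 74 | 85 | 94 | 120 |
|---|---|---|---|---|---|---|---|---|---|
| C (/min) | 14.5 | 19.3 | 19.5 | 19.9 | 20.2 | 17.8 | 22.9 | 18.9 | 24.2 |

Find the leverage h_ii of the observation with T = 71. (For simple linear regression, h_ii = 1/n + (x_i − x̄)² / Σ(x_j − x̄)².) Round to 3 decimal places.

h = 0.122

T̄ = (55 + 57 + 64 + 71 + 72 + 74 + 85 + 94 + 120)/9 = 76.8889
Σ(T − T̄)² = 479.123 + 395.568 + 166.123 + 34.679 + 23.9012 + 8.34568 + 65.7901 + 292.79 + 1858.57 = 3324.89
h = 1/9 + (-5.88889)²/3324.89 = 0.111111 + 0.0104301 = 0.122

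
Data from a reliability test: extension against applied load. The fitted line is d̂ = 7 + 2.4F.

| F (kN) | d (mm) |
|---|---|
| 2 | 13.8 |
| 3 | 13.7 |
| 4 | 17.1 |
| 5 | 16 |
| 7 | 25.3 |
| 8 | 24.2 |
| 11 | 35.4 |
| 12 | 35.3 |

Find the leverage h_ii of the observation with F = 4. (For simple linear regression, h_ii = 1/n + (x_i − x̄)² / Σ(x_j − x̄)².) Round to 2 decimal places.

h = 0.19

F̄ = (2 + 3 + 4 + 5 + 7 + 8 + 11 + 12)/8 = 6.5
Σ(F − F̄)² = 20.25 + 12.25 + 6.25 + 2.25 + 0.25 + 2.25 + 20.25 + 30.25 = 94
h = 1/8 + (-2.5)²/94 = 0.125 + 0.0664894 = 0.19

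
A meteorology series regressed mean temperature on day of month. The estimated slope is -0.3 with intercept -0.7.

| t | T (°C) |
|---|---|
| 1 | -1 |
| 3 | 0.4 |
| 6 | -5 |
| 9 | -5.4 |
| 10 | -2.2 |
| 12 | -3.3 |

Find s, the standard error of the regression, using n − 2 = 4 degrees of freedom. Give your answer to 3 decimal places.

t=1: ŷ = -0.7 − 0.3·1 = -1; e = -1 − (-1) = 0
t=3: ŷ = -0.7 − 0.3·3 = -1.6; e = 0.4 − (-1.6) = 2
t=6: ŷ = -0.7 − 0.3·6 = -2.5; e = -5 − (-2.5) = -2.5
t=9: ŷ = -0.7 − 0.3·9 = -3.4; e = -5.4 − (-3.4) = -2
t=10: ŷ = -0.7 − 0.3·10 = -3.7; e = -2.2 − (-3.7) = 1.5
t=12: ŷ = -0.7 − 0.3·12 = -4.3; e = -3.3 − (-4.3) = 1
SSE = 0 + 4 + 6.25 + 4 + 2.25 + 1 = 17.5
s = √(17.5/4) = √4.375 ≈ 2.092

s = 2.092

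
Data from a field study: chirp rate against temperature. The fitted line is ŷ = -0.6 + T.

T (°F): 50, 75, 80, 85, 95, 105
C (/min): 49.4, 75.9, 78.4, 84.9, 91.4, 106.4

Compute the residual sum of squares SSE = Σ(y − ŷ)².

SSE = 16.5

T=50: ŷ = -0.6 + 50 = 49.4; e = 49.4 − 49.4 = 0
T=75: ŷ = -0.6 + 75 = 74.4; e = 75.9 − 74.4 = 1.5
T=80: ŷ = -0.6 + 80 = 79.4; e = 78.4 − 79.4 = -1
T=85: ŷ = -0.6 + 85 = 84.4; e = 84.9 − 84.4 = 0.5
T=95: ŷ = -0.6 + 95 = 94.4; e = 91.4 − 94.4 = -3
T=105: ŷ = -0.6 + 105 = 104.4; e = 106.4 − 104.4 = 2
SSE = 0 + 2.25 + 1 + 0.25 + 9 + 4 = 16.5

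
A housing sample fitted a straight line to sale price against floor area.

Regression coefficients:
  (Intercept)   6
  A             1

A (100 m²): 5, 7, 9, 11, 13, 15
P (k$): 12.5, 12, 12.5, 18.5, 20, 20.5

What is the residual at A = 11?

e = 1.5

ŷ = 6 + 11 = 17
e = 18.5 − 17 = 1.5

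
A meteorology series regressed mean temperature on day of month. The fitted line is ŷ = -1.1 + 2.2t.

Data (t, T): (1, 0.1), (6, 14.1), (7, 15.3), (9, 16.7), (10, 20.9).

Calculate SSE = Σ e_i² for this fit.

t=1: ŷ = -1.1 + 2.2·1 = 1.1; e = 0.1 − 1.1 = -1
t=6: ŷ = -1.1 + 2.2·6 = 12.1; e = 14.1 − 12.1 = 2
t=7: ŷ = -1.1 + 2.2·7 = 14.3; e = 15.3 − 14.3 = 1
t=9: ŷ = -1.1 + 2.2·9 = 18.7; e = 16.7 − 18.7 = -2
t=10: ŷ = -1.1 + 2.2·10 = 20.9; e = 20.9 − 20.9 = 0
SSE = 1 + 4 + 1 + 4 + 0 = 10

SSE = 10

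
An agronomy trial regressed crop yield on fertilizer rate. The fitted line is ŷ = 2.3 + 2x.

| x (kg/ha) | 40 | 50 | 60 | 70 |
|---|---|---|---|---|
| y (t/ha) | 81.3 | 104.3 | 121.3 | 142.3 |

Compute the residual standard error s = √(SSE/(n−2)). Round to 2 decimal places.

s = 1.73

x=40: ŷ = 2.3 + 2·40 = 82.3; e = 81.3 − 82.3 = -1
x=50: ŷ = 2.3 + 2·50 = 102.3; e = 104.3 − 102.3 = 2
x=60: ŷ = 2.3 + 2·60 = 122.3; e = 121.3 − 122.3 = -1
x=70: ŷ = 2.3 + 2·70 = 142.3; e = 142.3 − 142.3 = 0
SSE = 1 + 4 + 1 + 0 = 6
s = √(6/2) = √3 ≈ 1.73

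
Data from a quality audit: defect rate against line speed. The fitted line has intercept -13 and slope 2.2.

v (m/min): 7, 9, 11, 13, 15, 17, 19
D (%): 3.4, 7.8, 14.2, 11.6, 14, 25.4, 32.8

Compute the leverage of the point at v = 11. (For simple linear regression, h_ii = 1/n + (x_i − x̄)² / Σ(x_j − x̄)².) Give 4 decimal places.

h = 0.1786

v̄ = (7 + 9 + 11 + 13 + 15 + 17 + 19)/7 = 13
Σ(v − v̄)² = 36 + 16 + 4 + 0 + 4 + 16 + 36 = 112
h = 1/7 + (-2)²/112 = 0.142857 + 0.0357143 = 0.1786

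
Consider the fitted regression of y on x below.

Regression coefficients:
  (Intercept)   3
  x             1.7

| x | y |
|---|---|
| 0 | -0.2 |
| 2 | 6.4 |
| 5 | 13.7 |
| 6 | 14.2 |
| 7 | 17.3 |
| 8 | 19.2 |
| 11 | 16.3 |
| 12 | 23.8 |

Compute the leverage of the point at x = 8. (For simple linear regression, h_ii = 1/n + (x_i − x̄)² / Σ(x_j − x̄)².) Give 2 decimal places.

h = 0.15

x̄ = (0 + 2 + 5 + 6 + 7 + 8 + 11 + 12)/8 = 6.375
Σ(x − x̄)² = 40.6406 + 19.1406 + 1.89062 + 0.140625 + 0.390625 + 2.64062 + 21.3906 + 31.6406 = 117.875
h = 1/8 + (1.625)²/117.875 = 0.125 + 0.0224019 = 0.15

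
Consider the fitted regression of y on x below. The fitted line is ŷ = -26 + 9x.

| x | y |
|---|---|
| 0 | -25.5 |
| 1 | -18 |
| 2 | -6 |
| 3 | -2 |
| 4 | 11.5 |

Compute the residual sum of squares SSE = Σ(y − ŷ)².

SSE = 16.5

x=0: ŷ = -26 + 9·0 = -26; r = -25.5 − (-26) = 0.5
x=1: ŷ = -26 + 9·1 = -17; r = -18 − (-17) = -1
x=2: ŷ = -26 + 9·2 = -8; r = -6 − (-8) = 2
x=3: ŷ = -26 + 9·3 = 1; r = -2 − 1 = -3
x=4: ŷ = -26 + 9·4 = 10; r = 11.5 − 10 = 1.5
SSE = 0.25 + 1 + 4 + 9 + 2.25 = 16.5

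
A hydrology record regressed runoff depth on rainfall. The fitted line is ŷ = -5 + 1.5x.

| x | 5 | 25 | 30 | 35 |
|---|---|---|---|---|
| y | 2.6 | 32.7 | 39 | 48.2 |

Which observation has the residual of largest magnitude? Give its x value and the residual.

x = 30, r = -1

x=5: ŷ = -5 + 1.5·5 = 2.5; r = 2.6 − 2.5 = 0.1
x=25: ŷ = -5 + 1.5·25 = 32.5; r = 32.7 − 32.5 = 0.2
x=30: ŷ = -5 + 1.5·30 = 40; r = 39 − 40 = -1
x=35: ŷ = -5 + 1.5·35 = 47.5; r = 48.2 − 47.5 = 0.7
Largest |r| is 1 at x = 30, residual -1.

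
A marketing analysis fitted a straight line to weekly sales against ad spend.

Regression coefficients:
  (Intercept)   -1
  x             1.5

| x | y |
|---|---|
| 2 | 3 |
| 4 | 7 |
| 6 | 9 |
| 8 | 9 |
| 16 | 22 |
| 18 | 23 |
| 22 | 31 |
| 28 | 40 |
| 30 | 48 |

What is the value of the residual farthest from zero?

e = 4

x=2: ŷ = -1 + 1.5·2 = 2; e = 3 − 2 = 1
x=4: ŷ = -1 + 1.5·4 = 5; e = 7 − 5 = 2
x=6: ŷ = -1 + 1.5·6 = 8; e = 9 − 8 = 1
x=8: ŷ = -1 + 1.5·8 = 11; e = 9 − 11 = -2
x=16: ŷ = -1 + 1.5·16 = 23; e = 22 − 23 = -1
x=18: ŷ = -1 + 1.5·18 = 26; e = 23 − 26 = -3
x=22: ŷ = -1 + 1.5·22 = 32; e = 31 − 32 = -1
x=28: ŷ = -1 + 1.5·28 = 41; e = 40 − 41 = -1
x=30: ŷ = -1 + 1.5·30 = 44; e = 48 − 44 = 4
Largest |e| is 4 at x = 30, residual 4.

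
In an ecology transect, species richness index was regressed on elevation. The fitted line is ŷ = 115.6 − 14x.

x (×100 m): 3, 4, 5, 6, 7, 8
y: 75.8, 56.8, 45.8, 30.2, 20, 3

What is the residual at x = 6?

ŷ = 115.6 − 14·6 = 31.6
e = 30.2 − 31.6 = -1.4

e = -1.4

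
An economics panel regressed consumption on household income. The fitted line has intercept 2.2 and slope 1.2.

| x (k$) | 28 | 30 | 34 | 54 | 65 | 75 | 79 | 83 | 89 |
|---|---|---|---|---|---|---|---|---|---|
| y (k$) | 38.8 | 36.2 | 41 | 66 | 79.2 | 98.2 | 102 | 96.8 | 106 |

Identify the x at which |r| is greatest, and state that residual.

x=28: ŷ = 2.2 + 1.2·28 = 35.8; r = 38.8 − 35.8 = 3
x=30: ŷ = 2.2 + 1.2·30 = 38.2; r = 36.2 − 38.2 = -2
x=34: ŷ = 2.2 + 1.2·34 = 43; r = 41 − 43 = -2
x=54: ŷ = 2.2 + 1.2·54 = 67; r = 66 − 67 = -1
x=65: ŷ = 2.2 + 1.2·65 = 80.2; r = 79.2 − 80.2 = -1
x=75: ŷ = 2.2 + 1.2·75 = 92.2; r = 98.2 − 92.2 = 6
x=79: ŷ = 2.2 + 1.2·79 = 97; r = 102 − 97 = 5
x=83: ŷ = 2.2 + 1.2·83 = 101.8; r = 96.8 − 101.8 = -5
x=89: ŷ = 2.2 + 1.2·89 = 109; r = 106 − 109 = -3
Largest |r| is 6 at x = 75, residual 6.

x = 75, r = 6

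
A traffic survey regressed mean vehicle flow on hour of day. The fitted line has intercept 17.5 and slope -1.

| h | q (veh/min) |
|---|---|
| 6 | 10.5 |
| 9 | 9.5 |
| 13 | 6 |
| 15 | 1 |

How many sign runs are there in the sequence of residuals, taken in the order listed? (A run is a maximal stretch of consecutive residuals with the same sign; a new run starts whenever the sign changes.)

3 runs

h=6: ŷ = 17.5 − 6 = 11.5; e = 10.5 − 11.5 = -1
h=9: ŷ = 17.5 − 9 = 8.5; e = 9.5 − 8.5 = 1
h=13: ŷ = 17.5 − 13 = 4.5; e = 6 − 4.5 = 1.5
h=15: ŷ = 17.5 − 15 = 2.5; e = 1 − 2.5 = -1.5
Signs: − + + −
Runs: −×1, +×2, −×1 → 3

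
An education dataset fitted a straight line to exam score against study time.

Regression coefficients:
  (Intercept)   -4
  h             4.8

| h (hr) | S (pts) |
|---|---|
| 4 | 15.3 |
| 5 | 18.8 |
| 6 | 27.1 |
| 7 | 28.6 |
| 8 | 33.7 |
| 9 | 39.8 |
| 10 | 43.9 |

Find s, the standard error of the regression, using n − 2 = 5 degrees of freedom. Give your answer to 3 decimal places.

h=4: Ŝ = -4 + 4.8·4 = 15.2; r = 15.3 − 15.2 = 0.1
h=5: Ŝ = -4 + 4.8·5 = 20; r = 18.8 − 20 = -1.2
h=6: Ŝ = -4 + 4.8·6 = 24.8; r = 27.1 − 24.8 = 2.3
h=7: Ŝ = -4 + 4.8·7 = 29.6; r = 28.6 − 29.6 = -1
h=8: Ŝ = -4 + 4.8·8 = 34.4; r = 33.7 − 34.4 = -0.7
h=9: Ŝ = -4 + 4.8·9 = 39.2; r = 39.8 − 39.2 = 0.6
h=10: Ŝ = -4 + 4.8·10 = 44; r = 43.9 − 44 = -0.1
SSE = 0.01 + 1.44 + 5.29 + 1 + 0.49 + 0.36 + 0.01 = 8.6
s = √(8.6/5) = √1.72 ≈ 1.311

s = 1.311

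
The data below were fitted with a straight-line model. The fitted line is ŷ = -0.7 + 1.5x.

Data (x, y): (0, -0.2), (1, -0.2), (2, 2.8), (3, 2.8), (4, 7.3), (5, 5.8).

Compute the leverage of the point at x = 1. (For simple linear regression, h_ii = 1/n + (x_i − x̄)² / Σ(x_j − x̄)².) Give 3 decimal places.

x̄ = (0 + 1 + 2 + 3 + 4 + 5)/6 = 2.5
Σ(x − x̄)² = 6.25 + 2.25 + 0.25 + 0.25 + 2.25 + 6.25 = 17.5
h = 1/6 + (-1.5)²/17.5 = 0.166667 + 0.128571 = 0.295

h = 0.295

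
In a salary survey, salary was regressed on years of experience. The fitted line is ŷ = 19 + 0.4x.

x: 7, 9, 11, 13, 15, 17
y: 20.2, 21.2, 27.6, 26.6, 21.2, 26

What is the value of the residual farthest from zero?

x=7: ŷ = 19 + 0.4·7 = 21.8; e = 20.2 − 21.8 = -1.6
x=9: ŷ = 19 + 0.4·9 = 22.6; e = 21.2 − 22.6 = -1.4
x=11: ŷ = 19 + 0.4·11 = 23.4; e = 27.6 − 23.4 = 4.2
x=13: ŷ = 19 + 0.4·13 = 24.2; e = 26.6 − 24.2 = 2.4
x=15: ŷ = 19 + 0.4·15 = 25; e = 21.2 − 25 = -3.8
x=17: ŷ = 19 + 0.4·17 = 25.8; e = 26 − 25.8 = 0.2
Largest |e| is 4.2 at x = 11, residual 4.2.

e = 4.2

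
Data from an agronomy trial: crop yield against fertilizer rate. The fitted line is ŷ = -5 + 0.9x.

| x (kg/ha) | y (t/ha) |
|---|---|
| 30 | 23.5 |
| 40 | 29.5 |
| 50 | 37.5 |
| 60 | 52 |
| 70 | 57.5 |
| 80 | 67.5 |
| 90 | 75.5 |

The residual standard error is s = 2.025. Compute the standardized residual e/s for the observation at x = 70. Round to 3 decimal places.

ŷ = -5 + 0.9·70 = 58
e = 57.5 − 58 = -0.5
e/s = -0.5 / 2.025 = -0.247

-0.247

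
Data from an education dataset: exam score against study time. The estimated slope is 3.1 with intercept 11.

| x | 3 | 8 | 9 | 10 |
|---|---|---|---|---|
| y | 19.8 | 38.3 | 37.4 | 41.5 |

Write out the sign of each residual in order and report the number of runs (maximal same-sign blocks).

3 runs

x=3: ŷ = 11 + 3.1·3 = 20.3; r = 19.8 − 20.3 = -0.5
x=8: ŷ = 11 + 3.1·8 = 35.8; r = 38.3 − 35.8 = 2.5
x=9: ŷ = 11 + 3.1·9 = 38.9; r = 37.4 − 38.9 = -1.5
x=10: ŷ = 11 + 3.1·10 = 42; r = 41.5 − 42 = -0.5
Signs: − + − −
Runs: −×1, +×1, −×2 → 3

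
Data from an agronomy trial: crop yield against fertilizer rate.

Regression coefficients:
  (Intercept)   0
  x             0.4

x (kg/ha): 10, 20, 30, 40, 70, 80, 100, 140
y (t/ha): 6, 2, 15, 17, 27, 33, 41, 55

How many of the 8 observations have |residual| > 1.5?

3

x=10: ŷ = 0.4·10 = 4; r = 6 − 4 = 2
x=20: ŷ = 0.4·20 = 8; r = 2 − 8 = -6
x=30: ŷ = 0.4·30 = 12; r = 15 − 12 = 3
x=40: ŷ = 0.4·40 = 16; r = 17 − 16 = 1
x=70: ŷ = 0.4·70 = 28; r = 27 − 28 = -1
x=80: ŷ = 0.4·80 = 32; r = 33 − 32 = 1
x=100: ŷ = 0.4·100 = 40; r = 41 − 40 = 1
x=140: ŷ = 0.4·140 = 56; r = 55 − 56 = -1
|r| > 1.5: x=10 (|r|=2), x=20 (|r|=6), x=30 (|r|=3) → 3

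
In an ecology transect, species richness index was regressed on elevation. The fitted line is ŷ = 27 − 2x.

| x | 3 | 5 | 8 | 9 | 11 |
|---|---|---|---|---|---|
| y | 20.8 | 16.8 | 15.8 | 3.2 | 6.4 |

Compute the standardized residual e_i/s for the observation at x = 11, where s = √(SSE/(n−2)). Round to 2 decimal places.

0.32

x=3: ŷ = 27 − 2·3 = 21; e = 20.8 − 21 = -0.2
x=5: ŷ = 27 − 2·5 = 17; e = 16.8 − 17 = -0.2
x=8: ŷ = 27 − 2·8 = 11; e = 15.8 − 11 = 4.8
x=9: ŷ = 27 − 2·9 = 9; e = 3.2 − 9 = -5.8
x=11: ŷ = 27 − 2·11 = 5; e = 6.4 − 5 = 1.4
SSE = 0.04 + 0.04 + 23.04 + 33.64 + 1.96 = 58.72
s = √(58.72/3) = 4.42418
e/s = 1.4 / 4.42418 = 0.32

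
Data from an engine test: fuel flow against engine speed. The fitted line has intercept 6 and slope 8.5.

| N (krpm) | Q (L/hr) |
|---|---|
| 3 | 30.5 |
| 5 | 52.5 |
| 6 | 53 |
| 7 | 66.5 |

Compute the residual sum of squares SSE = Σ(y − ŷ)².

N=3: ŷ = 6 + 8.5·3 = 31.5; r = 30.5 − 31.5 = -1
N=5: ŷ = 6 + 8.5·5 = 48.5; r = 52.5 − 48.5 = 4
N=6: ŷ = 6 + 8.5·6 = 57; r = 53 − 57 = -4
N=7: ŷ = 6 + 8.5·7 = 65.5; r = 66.5 − 65.5 = 1
SSE = 1 + 16 + 16 + 1 = 34

SSE = 34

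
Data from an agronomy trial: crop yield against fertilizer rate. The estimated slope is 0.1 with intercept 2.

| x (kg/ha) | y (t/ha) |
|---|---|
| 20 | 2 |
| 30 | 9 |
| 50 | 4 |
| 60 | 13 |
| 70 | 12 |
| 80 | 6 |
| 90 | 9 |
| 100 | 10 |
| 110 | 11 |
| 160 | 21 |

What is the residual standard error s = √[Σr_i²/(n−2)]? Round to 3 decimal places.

x=20: ŷ = 2 + 0.1·20 = 4; r = 2 − 4 = -2
x=30: ŷ = 2 + 0.1·30 = 5; r = 9 − 5 = 4
x=50: ŷ = 2 + 0.1·50 = 7; r = 4 − 7 = -3
x=60: ŷ = 2 + 0.1·60 = 8; r = 13 − 8 = 5
x=70: ŷ = 2 + 0.1·70 = 9; r = 12 − 9 = 3
x=80: ŷ = 2 + 0.1·80 = 10; r = 6 − 10 = -4
x=90: ŷ = 2 + 0.1·90 = 11; r = 9 − 11 = -2
x=100: ŷ = 2 + 0.1·100 = 12; r = 10 − 12 = -2
x=110: ŷ = 2 + 0.1·110 = 13; r = 11 − 13 = -2
x=160: ŷ = 2 + 0.1·160 = 18; r = 21 − 18 = 3
SSE = 4 + 16 + 9 + 25 + 9 + 16 + 4 + 4 + 4 + 9 = 100
s = √(100/8) = √12.5 ≈ 3.536

s = 3.536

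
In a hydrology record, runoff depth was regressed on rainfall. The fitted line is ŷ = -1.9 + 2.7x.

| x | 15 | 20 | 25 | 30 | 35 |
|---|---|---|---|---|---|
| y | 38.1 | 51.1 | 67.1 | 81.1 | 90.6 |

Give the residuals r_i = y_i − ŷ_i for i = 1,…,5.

-0.5, -1, 1.5, 2, -2

x=15: ŷ = -1.9 + 2.7·15 = 38.6; r = 38.1 − 38.6 = -0.5
x=20: ŷ = -1.9 + 2.7·20 = 52.1; r = 51.1 − 52.1 = -1
x=25: ŷ = -1.9 + 2.7·25 = 65.6; r = 67.1 − 65.6 = 1.5
x=30: ŷ = -1.9 + 2.7·30 = 79.1; r = 81.1 − 79.1 = 2
x=35: ŷ = -1.9 + 2.7·35 = 92.6; r = 90.6 − 92.6 = -2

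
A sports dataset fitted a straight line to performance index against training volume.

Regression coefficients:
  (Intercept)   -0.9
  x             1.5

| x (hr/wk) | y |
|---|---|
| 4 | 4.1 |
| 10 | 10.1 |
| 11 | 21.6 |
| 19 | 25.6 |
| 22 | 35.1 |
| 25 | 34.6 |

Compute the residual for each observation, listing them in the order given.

x=4: ŷ = -0.9 + 1.5·4 = 5.1; r = 4.1 − 5.1 = -1
x=10: ŷ = -0.9 + 1.5·10 = 14.1; r = 10.1 − 14.1 = -4
x=11: ŷ = -0.9 + 1.5·11 = 15.6; r = 21.6 − 15.6 = 6
x=19: ŷ = -0.9 + 1.5·19 = 27.6; r = 25.6 − 27.6 = -2
x=22: ŷ = -0.9 + 1.5·22 = 32.1; r = 35.1 − 32.1 = 3
x=25: ŷ = -0.9 + 1.5·25 = 36.6; r = 34.6 − 36.6 = -2

-1, -4, 6, -2, 3, -2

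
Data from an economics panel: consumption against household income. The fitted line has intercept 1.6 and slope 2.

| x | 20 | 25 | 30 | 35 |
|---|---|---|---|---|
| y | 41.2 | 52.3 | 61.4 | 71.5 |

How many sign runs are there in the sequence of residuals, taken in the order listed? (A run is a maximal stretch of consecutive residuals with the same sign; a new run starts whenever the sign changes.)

x=20: ŷ = 1.6 + 2·20 = 41.6; e = 41.2 − 41.6 = -0.4
x=25: ŷ = 1.6 + 2·25 = 51.6; e = 52.3 − 51.6 = 0.7
x=30: ŷ = 1.6 + 2·30 = 61.6; e = 61.4 − 61.6 = -0.2
x=35: ŷ = 1.6 + 2·35 = 71.6; e = 71.5 − 71.6 = -0.1
Signs: − + − −
Runs: −×1, +×1, −×2 → 3

3 runs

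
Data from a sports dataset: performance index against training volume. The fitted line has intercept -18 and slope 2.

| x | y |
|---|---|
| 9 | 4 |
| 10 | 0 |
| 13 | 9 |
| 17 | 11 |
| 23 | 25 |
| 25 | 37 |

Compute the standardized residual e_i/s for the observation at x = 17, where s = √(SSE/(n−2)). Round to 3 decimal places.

x=9: ŷ = -18 + 2·9 = 0; e = 4 − 0 = 4
x=10: ŷ = -18 + 2·10 = 2; e = 0 − 2 = -2
x=13: ŷ = -18 + 2·13 = 8; e = 9 − 8 = 1
x=17: ŷ = -18 + 2·17 = 16; e = 11 − 16 = -5
x=23: ŷ = -18 + 2·23 = 28; e = 25 − 28 = -3
x=25: ŷ = -18 + 2·25 = 32; e = 37 − 32 = 5
SSE = 16 + 4 + 1 + 25 + 9 + 25 = 80
s = √(80/4) = 4.47214
e/s = -5 / 4.47214 = -1.118

-1.118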